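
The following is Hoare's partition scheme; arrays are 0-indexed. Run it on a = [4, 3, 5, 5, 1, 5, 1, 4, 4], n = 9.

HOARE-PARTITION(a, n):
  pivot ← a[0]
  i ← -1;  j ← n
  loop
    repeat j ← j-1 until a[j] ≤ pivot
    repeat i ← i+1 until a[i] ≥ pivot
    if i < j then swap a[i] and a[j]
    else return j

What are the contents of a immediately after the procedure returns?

pivot=4
j stops at 8 (4), i stops at 0 (4); swap ⇒ [4, 3, 5, 5, 1, 5, 1, 4, 4]
j stops at 7 (4), i stops at 2 (5); swap ⇒ [4, 3, 4, 5, 1, 5, 1, 5, 4]
j stops at 6 (1), i stops at 3 (5); swap ⇒ [4, 3, 4, 1, 1, 5, 5, 5, 4]
j stops at 4, i stops at 5; i≥j ⇒ return 4. a=[4, 3, 4, 1, 1, 5, 5, 5, 4]

[4, 3, 4, 1, 1, 5, 5, 5, 4]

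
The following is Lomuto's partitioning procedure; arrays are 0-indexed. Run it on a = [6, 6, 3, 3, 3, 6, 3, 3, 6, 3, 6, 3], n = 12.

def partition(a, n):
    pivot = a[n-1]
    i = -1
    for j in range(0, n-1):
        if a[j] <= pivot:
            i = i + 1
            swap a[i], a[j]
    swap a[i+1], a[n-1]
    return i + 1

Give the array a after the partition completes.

[3, 3, 3, 3, 3, 3, 3, 6, 6, 6, 6, 6]

pivot = a[11] = 3; i = -1
j=0: a[0]=6 > 3 → no swap
j=1: a[1]=6 > 3 → no swap
j=2: a[2]=3 ≤ 3 → i=0, swap a[0],a[2] → [3, 6, 6, 3, 3, 6, 3, 3, 6, 3, 6, 3]
j=3: a[3]=3 ≤ 3 → i=1, swap a[1],a[3] → [3, 3, 6, 6, 3, 6, 3, 3, 6, 3, 6, 3]
j=4: a[4]=3 ≤ 3 → i=2, swap a[2],a[4] → [3, 3, 3, 6, 6, 6, 3, 3, 6, 3, 6, 3]
j=5: a[5]=6 > 3 → no swap
j=6: a[6]=3 ≤ 3 → i=3, swap a[3],a[6] → [3, 3, 3, 3, 6, 6, 6, 3, 6, 3, 6, 3]
j=7: a[7]=3 ≤ 3 → i=4, swap a[4],a[7] → [3, 3, 3, 3, 3, 6, 6, 6, 6, 3, 6, 3]
j=8: a[8]=6 > 3 → no swap
j=9: a[9]=3 ≤ 3 → i=5, swap a[5],a[9] → [3, 3, 3, 3, 3, 3, 6, 6, 6, 6, 6, 3]
j=10: a[10]=6 > 3 → no swap
final swap a[6],a[11] → [3, 3, 3, 3, 3, 3, 3, 6, 6, 6, 6, 6]; return 6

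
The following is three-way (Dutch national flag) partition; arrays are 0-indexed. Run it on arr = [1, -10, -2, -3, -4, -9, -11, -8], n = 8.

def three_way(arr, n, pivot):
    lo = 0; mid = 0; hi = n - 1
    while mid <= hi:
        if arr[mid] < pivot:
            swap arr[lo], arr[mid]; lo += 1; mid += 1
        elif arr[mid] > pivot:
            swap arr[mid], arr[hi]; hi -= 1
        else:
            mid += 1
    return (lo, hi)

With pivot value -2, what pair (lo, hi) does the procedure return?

pivot = -2; lo=0, mid=0, hi=7
arr[mid]=1>-2: swap arr[0],arr[7]; hi=6 → [-8, -10, -2, -3, -4, -9, -11, 1]
arr[mid]=-8<-2: swap arr[0],arr[0]; lo=1,mid=1 → [-8, -10, -2, -3, -4, -9, -11, 1]
arr[mid]=-10<-2: swap arr[1],arr[1]; lo=2,mid=2 → [-8, -10, -2, -3, -4, -9, -11, 1]
arr[mid]=-2=-2: mid=3
arr[mid]=-3<-2: swap arr[2],arr[3]; lo=3,mid=4 → [-8, -10, -3, -2, -4, -9, -11, 1]
arr[mid]=-4<-2: swap arr[3],arr[4]; lo=4,mid=5 → [-8, -10, -3, -4, -2, -9, -11, 1]
arr[mid]=-9<-2: swap arr[4],arr[5]; lo=5,mid=6 → [-8, -10, -3, -4, -9, -2, -11, 1]
arr[mid]=-11<-2: swap arr[5],arr[6]; lo=6,mid=7 → [-8, -10, -3, -4, -9, -11, -2, 1]
end: lo=6, hi=6; arr = [-8, -10, -3, -4, -9, -11, -2, 1]

(6, 6)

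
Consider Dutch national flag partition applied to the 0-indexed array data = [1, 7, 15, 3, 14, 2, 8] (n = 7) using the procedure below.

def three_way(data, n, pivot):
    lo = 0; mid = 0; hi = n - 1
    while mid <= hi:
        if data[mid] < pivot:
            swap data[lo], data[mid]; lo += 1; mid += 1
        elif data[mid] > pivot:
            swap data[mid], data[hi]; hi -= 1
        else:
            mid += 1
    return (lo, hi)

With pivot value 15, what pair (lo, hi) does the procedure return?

(6, 6)

pivot = 15; lo=0, mid=0, hi=6
data[mid]=1<15: swap data[0],data[0]; lo=1,mid=1 → [1, 7, 15, 3, 14, 2, 8]
data[mid]=7<15: swap data[1],data[1]; lo=2,mid=2 → [1, 7, 15, 3, 14, 2, 8]
data[mid]=15=15: mid=3
data[mid]=3<15: swap data[2],data[3]; lo=3,mid=4 → [1, 7, 3, 15, 14, 2, 8]
data[mid]=14<15: swap data[3],data[4]; lo=4,mid=5 → [1, 7, 3, 14, 15, 2, 8]
data[mid]=2<15: swap data[4],data[5]; lo=5,mid=6 → [1, 7, 3, 14, 2, 15, 8]
data[mid]=8<15: swap data[5],data[6]; lo=6,mid=7 → [1, 7, 3, 14, 2, 8, 15]
end: lo=6, hi=6; data = [1, 7, 3, 14, 2, 8, 15]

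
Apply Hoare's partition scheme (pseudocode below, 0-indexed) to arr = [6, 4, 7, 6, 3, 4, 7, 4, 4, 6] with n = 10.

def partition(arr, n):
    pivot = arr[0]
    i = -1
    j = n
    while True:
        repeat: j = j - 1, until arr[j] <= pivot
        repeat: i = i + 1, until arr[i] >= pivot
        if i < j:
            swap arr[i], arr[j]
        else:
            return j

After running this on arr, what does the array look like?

[6, 4, 4, 4, 3, 4, 7, 6, 7, 6]

pivot=6
j stops at 9 (6), i stops at 0 (6); swap ⇒ [6, 4, 7, 6, 3, 4, 7, 4, 4, 6]
j stops at 8 (4), i stops at 2 (7); swap ⇒ [6, 4, 4, 6, 3, 4, 7, 4, 7, 6]
j stops at 7 (4), i stops at 3 (6); swap ⇒ [6, 4, 4, 4, 3, 4, 7, 6, 7, 6]
j stops at 5, i stops at 6; i≥j ⇒ return 5. arr=[6, 4, 4, 4, 3, 4, 7, 6, 7, 6]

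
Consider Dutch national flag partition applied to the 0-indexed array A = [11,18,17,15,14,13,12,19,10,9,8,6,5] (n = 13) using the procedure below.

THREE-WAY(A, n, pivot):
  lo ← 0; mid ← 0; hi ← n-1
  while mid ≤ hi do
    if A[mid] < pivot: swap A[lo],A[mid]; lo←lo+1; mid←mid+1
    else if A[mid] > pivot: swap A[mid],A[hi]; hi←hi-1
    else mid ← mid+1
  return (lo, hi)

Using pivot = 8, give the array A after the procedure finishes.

lo=0 mid=0 hi=12
11>8: swap(0,12), hi=11 ⇒ [5,18,17,15,14,13,12,19,10,9,8,6,11]
5<8: swap(0,0), lo=1 mid=1 ⇒ [5,18,17,15,14,13,12,19,10,9,8,6,11]
18>8: swap(1,11), hi=10 ⇒ [5,6,17,15,14,13,12,19,10,9,8,18,11]
6<8: swap(1,1), lo=2 mid=2 ⇒ [5,6,17,15,14,13,12,19,10,9,8,18,11]
17>8: swap(2,10), hi=9 ⇒ [5,6,8,15,14,13,12,19,10,9,17,18,11]
8=8: mid=3
15>8: swap(3,9), hi=8 ⇒ [5,6,8,9,14,13,12,19,10,15,17,18,11]
9>8: swap(3,8), hi=7 ⇒ [5,6,8,10,14,13,12,19,9,15,17,18,11]
10>8: swap(3,7), hi=6 ⇒ [5,6,8,19,14,13,12,10,9,15,17,18,11]
19>8: swap(3,6), hi=5 ⇒ [5,6,8,12,14,13,19,10,9,15,17,18,11]
12>8: swap(3,5), hi=4 ⇒ [5,6,8,13,14,12,19,10,9,15,17,18,11]
13>8: swap(3,4), hi=3 ⇒ [5,6,8,14,13,12,19,10,9,15,17,18,11]
14>8: swap(3,3), hi=2 ⇒ [5,6,8,14,13,12,19,10,9,15,17,18,11]
done. lo=2 hi=2; A=[5,6,8,14,13,12,19,10,9,15,17,18,11]

[5,6,8,14,13,12,19,10,9,15,17,18,11]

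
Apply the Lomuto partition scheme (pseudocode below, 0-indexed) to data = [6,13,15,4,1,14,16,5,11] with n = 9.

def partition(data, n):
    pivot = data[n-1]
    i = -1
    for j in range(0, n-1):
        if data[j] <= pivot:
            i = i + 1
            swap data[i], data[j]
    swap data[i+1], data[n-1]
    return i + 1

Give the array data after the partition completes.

pivot = data[8] = 11; i = -1
j=0: data[0]=6 ≤ 11 → i=0, swap data[0],data[0] (no change) → [6,13,15,4,1,14,16,5,11]
j=1: data[1]=13 > 11 → no swap
j=2: data[2]=15 > 11 → no swap
j=3: data[3]=4 ≤ 11 → i=1, swap data[1],data[3] → [6,4,15,13,1,14,16,5,11]
j=4: data[4]=1 ≤ 11 → i=2, swap data[2],data[4] → [6,4,1,13,15,14,16,5,11]
j=5: data[5]=14 > 11 → no swap
j=6: data[6]=16 > 11 → no swap
j=7: data[7]=5 ≤ 11 → i=3, swap data[3],data[7] → [6,4,1,5,15,14,16,13,11]
final swap data[4],data[8] → [6,4,1,5,11,14,16,13,15]; return 4

[6,4,1,5,11,14,16,13,15]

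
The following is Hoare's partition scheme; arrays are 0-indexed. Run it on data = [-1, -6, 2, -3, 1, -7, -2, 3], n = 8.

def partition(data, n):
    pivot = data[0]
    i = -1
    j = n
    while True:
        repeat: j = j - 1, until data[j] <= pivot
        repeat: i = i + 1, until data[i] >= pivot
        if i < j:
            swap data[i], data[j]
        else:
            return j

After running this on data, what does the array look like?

pivot = data[0] = -1; i = -1, j = 8
j→6 (data[6]=-2≤-1), i→0 (data[0]=-1≥-1); i<j, swap → [-2, -6, 2, -3, 1, -7, -1, 3]
j→5 (data[5]=-7≤-1), i→2 (data[2]=2≥-1); i<j, swap → [-2, -6, -7, -3, 1, 2, -1, 3]
j→3, i→4; i≥j, return j=3. data = [-2, -6, -7, -3, 1, 2, -1, 3]

[-2, -6, -7, -3, 1, 2, -1, 3]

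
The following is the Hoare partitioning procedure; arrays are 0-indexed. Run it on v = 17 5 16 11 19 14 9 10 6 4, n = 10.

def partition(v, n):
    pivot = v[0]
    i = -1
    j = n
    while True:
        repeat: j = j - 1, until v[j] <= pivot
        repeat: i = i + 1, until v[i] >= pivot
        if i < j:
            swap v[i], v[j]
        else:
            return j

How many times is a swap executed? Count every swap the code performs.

2

pivot = v[0] = 17; i = -1, j = 10
j→9 (v[9]=4≤17), i→0 (v[0]=17≥17); i<j, swap → 4 5 16 11 19 14 9 10 6 17
j→8 (v[8]=6≤17), i→4 (v[4]=19≥17); i<j, swap → 4 5 16 11 6 14 9 10 19 17
j→7, i→8; i≥j, return j=7. v = 4 5 16 11 6 14 9 10 19 17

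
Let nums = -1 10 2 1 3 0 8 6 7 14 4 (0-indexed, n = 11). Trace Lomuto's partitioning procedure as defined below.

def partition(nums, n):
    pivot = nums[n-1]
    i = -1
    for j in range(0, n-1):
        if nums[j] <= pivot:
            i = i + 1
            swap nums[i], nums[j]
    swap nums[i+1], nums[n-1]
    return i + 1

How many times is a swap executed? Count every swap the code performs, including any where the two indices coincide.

6

pivot = nums[10] = 4; i = -1
j=0: nums[0]=-1 ≤ 4 → i=0, swap nums[0],nums[0] (no change) → -1 10 2 1 3 0 8 6 7 14 4
j=1: nums[1]=10 > 4 → no swap
j=2: nums[2]=2 ≤ 4 → i=1, swap nums[1],nums[2] → -1 2 10 1 3 0 8 6 7 14 4
j=3: nums[3]=1 ≤ 4 → i=2, swap nums[2],nums[3] → -1 2 1 10 3 0 8 6 7 14 4
j=4: nums[4]=3 ≤ 4 → i=3, swap nums[3],nums[4] → -1 2 1 3 10 0 8 6 7 14 4
j=5: nums[5]=0 ≤ 4 → i=4, swap nums[4],nums[5] → -1 2 1 3 0 10 8 6 7 14 4
j=6: nums[6]=8 > 4 → no swap
j=7: nums[7]=6 > 4 → no swap
j=8: nums[8]=7 > 4 → no swap
j=9: nums[9]=14 > 4 → no swap
final swap nums[5],nums[10] → -1 2 1 3 0 4 8 6 7 14 10; return 5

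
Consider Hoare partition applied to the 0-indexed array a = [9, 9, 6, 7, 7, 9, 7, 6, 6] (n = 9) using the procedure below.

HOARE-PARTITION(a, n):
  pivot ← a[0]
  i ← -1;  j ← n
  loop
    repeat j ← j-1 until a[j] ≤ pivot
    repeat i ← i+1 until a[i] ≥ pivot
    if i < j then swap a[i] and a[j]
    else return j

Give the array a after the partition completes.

pivot=9
j stops at 8 (6), i stops at 0 (9); swap ⇒ [6, 9, 6, 7, 7, 9, 7, 6, 9]
j stops at 7 (6), i stops at 1 (9); swap ⇒ [6, 6, 6, 7, 7, 9, 7, 9, 9]
j stops at 6 (7), i stops at 5 (9); swap ⇒ [6, 6, 6, 7, 7, 7, 9, 9, 9]
j stops at 5, i stops at 6; i≥j ⇒ return 5. a=[6, 6, 6, 7, 7, 7, 9, 9, 9]

[6, 6, 6, 7, 7, 7, 9, 9, 9]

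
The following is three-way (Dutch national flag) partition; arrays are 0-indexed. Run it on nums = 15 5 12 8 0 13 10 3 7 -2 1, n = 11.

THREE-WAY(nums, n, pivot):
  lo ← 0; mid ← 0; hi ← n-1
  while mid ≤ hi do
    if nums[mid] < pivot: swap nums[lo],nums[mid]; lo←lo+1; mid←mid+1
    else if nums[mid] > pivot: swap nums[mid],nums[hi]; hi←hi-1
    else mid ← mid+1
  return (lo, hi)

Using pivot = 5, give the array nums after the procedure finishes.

1 -2 3 0 5 10 13 7 8 12 15

pivot = 5; lo=0, mid=0, hi=10
nums[mid]=15>5: swap nums[0],nums[10]; hi=9 → 1 5 12 8 0 13 10 3 7 -2 15
nums[mid]=1<5: swap nums[0],nums[0]; lo=1,mid=1 → 1 5 12 8 0 13 10 3 7 -2 15
nums[mid]=5=5: mid=2
nums[mid]=12>5: swap nums[2],nums[9]; hi=8 → 1 5 -2 8 0 13 10 3 7 12 15
nums[mid]=-2<5: swap nums[1],nums[2]; lo=2,mid=3 → 1 -2 5 8 0 13 10 3 7 12 15
nums[mid]=8>5: swap nums[3],nums[8]; hi=7 → 1 -2 5 7 0 13 10 3 8 12 15
nums[mid]=7>5: swap nums[3],nums[7]; hi=6 → 1 -2 5 3 0 13 10 7 8 12 15
nums[mid]=3<5: swap nums[2],nums[3]; lo=3,mid=4 → 1 -2 3 5 0 13 10 7 8 12 15
nums[mid]=0<5: swap nums[3],nums[4]; lo=4,mid=5 → 1 -2 3 0 5 13 10 7 8 12 15
nums[mid]=13>5: swap nums[5],nums[6]; hi=5 → 1 -2 3 0 5 10 13 7 8 12 15
nums[mid]=10>5: swap nums[5],nums[5]; hi=4 → 1 -2 3 0 5 10 13 7 8 12 15
end: lo=4, hi=4; nums = 1 -2 3 0 5 10 13 7 8 12 15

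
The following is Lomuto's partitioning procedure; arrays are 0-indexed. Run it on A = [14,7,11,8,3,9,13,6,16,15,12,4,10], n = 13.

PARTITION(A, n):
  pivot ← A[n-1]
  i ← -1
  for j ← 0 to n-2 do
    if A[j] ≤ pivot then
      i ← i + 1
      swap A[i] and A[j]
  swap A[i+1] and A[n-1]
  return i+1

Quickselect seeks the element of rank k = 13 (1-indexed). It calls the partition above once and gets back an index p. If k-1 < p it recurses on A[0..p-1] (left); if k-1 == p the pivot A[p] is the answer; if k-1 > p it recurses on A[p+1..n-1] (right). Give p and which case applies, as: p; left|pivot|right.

pivot=10, i=-1
j=0: 14>10, skip
j=1: 7≤10, i=0, swap(0,1) ⇒ [7,14,11,8,3,9,13,6,16,15,12,4,10]
j=2: 11>10, skip
j=3: 8≤10, i=1, swap(1,3) ⇒ [7,8,11,14,3,9,13,6,16,15,12,4,10]
j=4: 3≤10, i=2, swap(2,4) ⇒ [7,8,3,14,11,9,13,6,16,15,12,4,10]
j=5: 9≤10, i=3, swap(3,5) ⇒ [7,8,3,9,11,14,13,6,16,15,12,4,10]
j=6: 13>10, skip
j=7: 6≤10, i=4, swap(4,7) ⇒ [7,8,3,9,6,14,13,11,16,15,12,4,10]
j=8: 16>10, skip
j=9: 15>10, skip
j=10: 12>10, skip
j=11: 4≤10, i=5, swap(5,11) ⇒ [7,8,3,9,6,4,13,11,16,15,12,14,10]
swap(6,12) ⇒ [7,8,3,9,6,4,10,11,16,15,12,14,13]; return 6
p = 6; k-1 = 12 > 6 ⇒ right

6; right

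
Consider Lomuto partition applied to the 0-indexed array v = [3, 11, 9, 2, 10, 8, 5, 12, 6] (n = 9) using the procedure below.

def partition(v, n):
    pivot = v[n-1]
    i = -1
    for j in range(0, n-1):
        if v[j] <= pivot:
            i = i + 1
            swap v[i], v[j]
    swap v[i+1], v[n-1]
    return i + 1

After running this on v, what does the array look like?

pivot=6, i=-1
j=0: 3≤6, i=0, swap(0,0) ⇒ [3, 11, 9, 2, 10, 8, 5, 12, 6]
j=1: 11>6, skip
j=2: 9>6, skip
j=3: 2≤6, i=1, swap(1,3) ⇒ [3, 2, 9, 11, 10, 8, 5, 12, 6]
j=4: 10>6, skip
j=5: 8>6, skip
j=6: 5≤6, i=2, swap(2,6) ⇒ [3, 2, 5, 11, 10, 8, 9, 12, 6]
j=7: 12>6, skip
swap(3,8) ⇒ [3, 2, 5, 6, 10, 8, 9, 12, 11]; return 3

[3, 2, 5, 6, 10, 8, 9, 12, 11]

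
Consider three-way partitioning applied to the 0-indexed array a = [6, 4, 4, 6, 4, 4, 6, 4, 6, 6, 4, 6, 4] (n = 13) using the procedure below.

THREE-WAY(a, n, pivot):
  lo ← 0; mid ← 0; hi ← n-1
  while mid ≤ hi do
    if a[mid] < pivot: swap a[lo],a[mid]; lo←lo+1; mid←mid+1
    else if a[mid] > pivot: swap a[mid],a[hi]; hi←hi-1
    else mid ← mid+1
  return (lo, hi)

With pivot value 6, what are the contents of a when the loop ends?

[4, 4, 4, 4, 4, 4, 4, 6, 6, 6, 6, 6, 6]

lo=0 mid=0 hi=12
6=6: mid=1
4<6: swap(0,1), lo=1 mid=2 ⇒ [4, 6, 4, 6, 4, 4, 6, 4, 6, 6, 4, 6, 4]
4<6: swap(1,2), lo=2 mid=3 ⇒ [4, 4, 6, 6, 4, 4, 6, 4, 6, 6, 4, 6, 4]
6=6: mid=4
4<6: swap(2,4), lo=3 mid=5 ⇒ [4, 4, 4, 6, 6, 4, 6, 4, 6, 6, 4, 6, 4]
4<6: swap(3,5), lo=4 mid=6 ⇒ [4, 4, 4, 4, 6, 6, 6, 4, 6, 6, 4, 6, 4]
6=6: mid=7
4<6: swap(4,7), lo=5 mid=8 ⇒ [4, 4, 4, 4, 4, 6, 6, 6, 6, 6, 4, 6, 4]
6=6: mid=9
6=6: mid=10
4<6: swap(5,10), lo=6 mid=11 ⇒ [4, 4, 4, 4, 4, 4, 6, 6, 6, 6, 6, 6, 4]
6=6: mid=12
4<6: swap(6,12), lo=7 mid=13 ⇒ [4, 4, 4, 4, 4, 4, 4, 6, 6, 6, 6, 6, 6]
done. lo=7 hi=12; a=[4, 4, 4, 4, 4, 4, 4, 6, 6, 6, 6, 6, 6]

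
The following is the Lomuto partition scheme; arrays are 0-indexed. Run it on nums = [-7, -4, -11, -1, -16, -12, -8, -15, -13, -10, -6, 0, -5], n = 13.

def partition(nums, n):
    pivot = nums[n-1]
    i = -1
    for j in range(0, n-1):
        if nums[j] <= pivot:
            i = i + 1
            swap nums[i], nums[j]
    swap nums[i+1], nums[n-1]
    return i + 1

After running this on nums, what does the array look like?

[-7, -11, -16, -12, -8, -15, -13, -10, -6, -5, -4, 0, -1]

pivot = nums[12] = -5; i = -1
j=0: nums[0]=-7 ≤ -5 → i=0, swap nums[0],nums[0] (no change) → [-7, -4, -11, -1, -16, -12, -8, -15, -13, -10, -6, 0, -5]
j=1: nums[1]=-4 > -5 → no swap
j=2: nums[2]=-11 ≤ -5 → i=1, swap nums[1],nums[2] → [-7, -11, -4, -1, -16, -12, -8, -15, -13, -10, -6, 0, -5]
j=3: nums[3]=-1 > -5 → no swap
j=4: nums[4]=-16 ≤ -5 → i=2, swap nums[2],nums[4] → [-7, -11, -16, -1, -4, -12, -8, -15, -13, -10, -6, 0, -5]
j=5: nums[5]=-12 ≤ -5 → i=3, swap nums[3],nums[5] → [-7, -11, -16, -12, -4, -1, -8, -15, -13, -10, -6, 0, -5]
j=6: nums[6]=-8 ≤ -5 → i=4, swap nums[4],nums[6] → [-7, -11, -16, -12, -8, -1, -4, -15, -13, -10, -6, 0, -5]
j=7: nums[7]=-15 ≤ -5 → i=5, swap nums[5],nums[7] → [-7, -11, -16, -12, -8, -15, -4, -1, -13, -10, -6, 0, -5]
j=8: nums[8]=-13 ≤ -5 → i=6, swap nums[6],nums[8] → [-7, -11, -16, -12, -8, -15, -13, -1, -4, -10, -6, 0, -5]
j=9: nums[9]=-10 ≤ -5 → i=7, swap nums[7],nums[9] → [-7, -11, -16, -12, -8, -15, -13, -10, -4, -1, -6, 0, -5]
j=10: nums[10]=-6 ≤ -5 → i=8, swap nums[8],nums[10] → [-7, -11, -16, -12, -8, -15, -13, -10, -6, -1, -4, 0, -5]
j=11: nums[11]=0 > -5 → no swap
final swap nums[9],nums[12] → [-7, -11, -16, -12, -8, -15, -13, -10, -6, -5, -4, 0, -1]; return 9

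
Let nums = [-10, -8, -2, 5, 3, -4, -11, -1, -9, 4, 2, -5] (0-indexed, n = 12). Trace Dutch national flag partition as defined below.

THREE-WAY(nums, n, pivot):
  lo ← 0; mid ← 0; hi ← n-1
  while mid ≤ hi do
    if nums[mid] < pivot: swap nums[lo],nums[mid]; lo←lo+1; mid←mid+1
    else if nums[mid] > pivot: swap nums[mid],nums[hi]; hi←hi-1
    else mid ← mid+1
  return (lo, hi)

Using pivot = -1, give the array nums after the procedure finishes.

lo=0 mid=0 hi=11
-10<-1: swap(0,0), lo=1 mid=1 ⇒ [-10, -8, -2, 5, 3, -4, -11, -1, -9, 4, 2, -5]
-8<-1: swap(1,1), lo=2 mid=2 ⇒ [-10, -8, -2, 5, 3, -4, -11, -1, -9, 4, 2, -5]
-2<-1: swap(2,2), lo=3 mid=3 ⇒ [-10, -8, -2, 5, 3, -4, -11, -1, -9, 4, 2, -5]
5>-1: swap(3,11), hi=10 ⇒ [-10, -8, -2, -5, 3, -4, -11, -1, -9, 4, 2, 5]
-5<-1: swap(3,3), lo=4 mid=4 ⇒ [-10, -8, -2, -5, 3, -4, -11, -1, -9, 4, 2, 5]
3>-1: swap(4,10), hi=9 ⇒ [-10, -8, -2, -5, 2, -4, -11, -1, -9, 4, 3, 5]
2>-1: swap(4,9), hi=8 ⇒ [-10, -8, -2, -5, 4, -4, -11, -1, -9, 2, 3, 5]
4>-1: swap(4,8), hi=7 ⇒ [-10, -8, -2, -5, -9, -4, -11, -1, 4, 2, 3, 5]
-9<-1: swap(4,4), lo=5 mid=5 ⇒ [-10, -8, -2, -5, -9, -4, -11, -1, 4, 2, 3, 5]
-4<-1: swap(5,5), lo=6 mid=6 ⇒ [-10, -8, -2, -5, -9, -4, -11, -1, 4, 2, 3, 5]
-11<-1: swap(6,6), lo=7 mid=7 ⇒ [-10, -8, -2, -5, -9, -4, -11, -1, 4, 2, 3, 5]
-1=-1: mid=8
done. lo=7 hi=7; nums=[-10, -8, -2, -5, -9, -4, -11, -1, 4, 2, 3, 5]

[-10, -8, -2, -5, -9, -4, -11, -1, 4, 2, 3, 5]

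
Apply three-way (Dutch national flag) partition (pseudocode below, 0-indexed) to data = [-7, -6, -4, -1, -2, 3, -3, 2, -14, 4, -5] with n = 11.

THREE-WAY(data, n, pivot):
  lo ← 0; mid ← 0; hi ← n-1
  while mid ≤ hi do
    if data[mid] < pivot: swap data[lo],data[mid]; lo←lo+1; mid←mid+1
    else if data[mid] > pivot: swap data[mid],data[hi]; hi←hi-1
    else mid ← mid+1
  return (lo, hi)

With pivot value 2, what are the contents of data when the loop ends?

lo=0 mid=0 hi=10
-7<2: swap(0,0), lo=1 mid=1 ⇒ [-7, -6, -4, -1, -2, 3, -3, 2, -14, 4, -5]
-6<2: swap(1,1), lo=2 mid=2 ⇒ [-7, -6, -4, -1, -2, 3, -3, 2, -14, 4, -5]
-4<2: swap(2,2), lo=3 mid=3 ⇒ [-7, -6, -4, -1, -2, 3, -3, 2, -14, 4, -5]
-1<2: swap(3,3), lo=4 mid=4 ⇒ [-7, -6, -4, -1, -2, 3, -3, 2, -14, 4, -5]
-2<2: swap(4,4), lo=5 mid=5 ⇒ [-7, -6, -4, -1, -2, 3, -3, 2, -14, 4, -5]
3>2: swap(5,10), hi=9 ⇒ [-7, -6, -4, -1, -2, -5, -3, 2, -14, 4, 3]
-5<2: swap(5,5), lo=6 mid=6 ⇒ [-7, -6, -4, -1, -2, -5, -3, 2, -14, 4, 3]
-3<2: swap(6,6), lo=7 mid=7 ⇒ [-7, -6, -4, -1, -2, -5, -3, 2, -14, 4, 3]
2=2: mid=8
-14<2: swap(7,8), lo=8 mid=9 ⇒ [-7, -6, -4, -1, -2, -5, -3, -14, 2, 4, 3]
4>2: swap(9,9), hi=8 ⇒ [-7, -6, -4, -1, -2, -5, -3, -14, 2, 4, 3]
done. lo=8 hi=8; data=[-7, -6, -4, -1, -2, -5, -3, -14, 2, 4, 3]

[-7, -6, -4, -1, -2, -5, -3, -14, 2, 4, 3]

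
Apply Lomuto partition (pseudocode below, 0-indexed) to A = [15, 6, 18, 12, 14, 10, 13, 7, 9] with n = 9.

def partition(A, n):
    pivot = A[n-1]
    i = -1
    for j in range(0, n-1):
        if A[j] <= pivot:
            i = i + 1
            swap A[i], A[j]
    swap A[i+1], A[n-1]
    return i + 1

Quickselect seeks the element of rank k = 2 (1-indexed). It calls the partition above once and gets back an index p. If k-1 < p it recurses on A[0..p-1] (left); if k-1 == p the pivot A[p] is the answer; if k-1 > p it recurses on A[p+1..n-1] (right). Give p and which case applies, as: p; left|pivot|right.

2; left

pivot=9, i=-1
j=0: 15>9, skip
j=1: 6≤9, i=0, swap(0,1) ⇒ [6, 15, 18, 12, 14, 10, 13, 7, 9]
j=2: 18>9, skip
j=3: 12>9, skip
j=4: 14>9, skip
j=5: 10>9, skip
j=6: 13>9, skip
j=7: 7≤9, i=1, swap(1,7) ⇒ [6, 7, 18, 12, 14, 10, 13, 15, 9]
swap(2,8) ⇒ [6, 7, 9, 12, 14, 10, 13, 15, 18]; return 2
p = 2; k-1 = 1 < 2 ⇒ left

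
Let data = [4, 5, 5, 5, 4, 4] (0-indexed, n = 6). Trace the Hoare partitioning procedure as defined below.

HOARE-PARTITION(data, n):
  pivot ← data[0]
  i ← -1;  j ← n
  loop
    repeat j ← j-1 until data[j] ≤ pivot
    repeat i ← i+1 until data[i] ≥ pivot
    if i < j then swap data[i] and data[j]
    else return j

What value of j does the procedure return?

1

pivot = data[0] = 4; i = -1, j = 6
j→5 (data[5]=4≤4), i→0 (data[0]=4≥4); i<j, swap → [4, 5, 5, 5, 4, 4]
j→4 (data[4]=4≤4), i→1 (data[1]=5≥4); i<j, swap → [4, 4, 5, 5, 5, 4]
j→1, i→2; i≥j, return j=1. data = [4, 4, 5, 5, 5, 4]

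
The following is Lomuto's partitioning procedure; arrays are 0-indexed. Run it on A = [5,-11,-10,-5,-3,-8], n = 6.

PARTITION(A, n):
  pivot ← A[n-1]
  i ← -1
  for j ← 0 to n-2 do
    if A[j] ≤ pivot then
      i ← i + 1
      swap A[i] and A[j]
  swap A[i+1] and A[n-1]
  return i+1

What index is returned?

2

pivot = A[5] = -8; i = -1
j=0: A[0]=5 > -8 → no swap
j=1: A[1]=-11 ≤ -8 → i=0, swap A[0],A[1] → [-11,5,-10,-5,-3,-8]
j=2: A[2]=-10 ≤ -8 → i=1, swap A[1],A[2] → [-11,-10,5,-5,-3,-8]
j=3: A[3]=-5 > -8 → no swap
j=4: A[4]=-3 > -8 → no swap
final swap A[2],A[5] → [-11,-10,-8,-5,-3,5]; return 2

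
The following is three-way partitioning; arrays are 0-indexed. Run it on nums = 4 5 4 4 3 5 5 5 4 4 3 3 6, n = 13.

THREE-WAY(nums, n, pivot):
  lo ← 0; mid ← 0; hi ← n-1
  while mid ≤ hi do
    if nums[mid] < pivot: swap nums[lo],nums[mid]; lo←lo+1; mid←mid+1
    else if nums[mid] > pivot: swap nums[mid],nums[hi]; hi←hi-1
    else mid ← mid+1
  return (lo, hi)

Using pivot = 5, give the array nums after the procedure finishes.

4 4 4 3 4 4 3 3 5 5 5 5 6

pivot = 5; lo=0, mid=0, hi=12
nums[mid]=4<5: swap nums[0],nums[0]; lo=1,mid=1 → 4 5 4 4 3 5 5 5 4 4 3 3 6
nums[mid]=5=5: mid=2
nums[mid]=4<5: swap nums[1],nums[2]; lo=2,mid=3 → 4 4 5 4 3 5 5 5 4 4 3 3 6
nums[mid]=4<5: swap nums[2],nums[3]; lo=3,mid=4 → 4 4 4 5 3 5 5 5 4 4 3 3 6
nums[mid]=3<5: swap nums[3],nums[4]; lo=4,mid=5 → 4 4 4 3 5 5 5 5 4 4 3 3 6
nums[mid]=5=5: mid=6
nums[mid]=5=5: mid=7
nums[mid]=5=5: mid=8
nums[mid]=4<5: swap nums[4],nums[8]; lo=5,mid=9 → 4 4 4 3 4 5 5 5 5 4 3 3 6
nums[mid]=4<5: swap nums[5],nums[9]; lo=6,mid=10 → 4 4 4 3 4 4 5 5 5 5 3 3 6
nums[mid]=3<5: swap nums[6],nums[10]; lo=7,mid=11 → 4 4 4 3 4 4 3 5 5 5 5 3 6
nums[mid]=3<5: swap nums[7],nums[11]; lo=8,mid=12 → 4 4 4 3 4 4 3 3 5 5 5 5 6
nums[mid]=6>5: swap nums[12],nums[12]; hi=11 → 4 4 4 3 4 4 3 3 5 5 5 5 6
end: lo=8, hi=11; nums = 4 4 4 3 4 4 3 3 5 5 5 5 6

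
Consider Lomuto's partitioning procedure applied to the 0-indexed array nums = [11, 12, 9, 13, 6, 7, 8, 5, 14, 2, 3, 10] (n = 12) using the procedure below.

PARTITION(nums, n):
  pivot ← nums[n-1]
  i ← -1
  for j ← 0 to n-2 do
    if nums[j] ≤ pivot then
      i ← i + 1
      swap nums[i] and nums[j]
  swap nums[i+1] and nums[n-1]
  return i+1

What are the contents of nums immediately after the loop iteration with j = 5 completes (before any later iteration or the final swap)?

pivot=10, i=-1
j=0: 11>10, skip
j=1: 12>10, skip
j=2: 9≤10, i=0, swap(0,2) ⇒ [9, 12, 11, 13, 6, 7, 8, 5, 14, 2, 3, 10]
j=3: 13>10, skip
j=4: 6≤10, i=1, swap(1,4) ⇒ [9, 6, 11, 13, 12, 7, 8, 5, 14, 2, 3, 10]
j=5: 7≤10, i=2, swap(2,5) ⇒ [9, 6, 7, 13, 12, 11, 8, 5, 14, 2, 3, 10]
(after j=5) nums = [9, 6, 7, 13, 12, 11, 8, 5, 14, 2, 3, 10]

[9, 6, 7, 13, 12, 11, 8, 5, 14, 2, 3, 10]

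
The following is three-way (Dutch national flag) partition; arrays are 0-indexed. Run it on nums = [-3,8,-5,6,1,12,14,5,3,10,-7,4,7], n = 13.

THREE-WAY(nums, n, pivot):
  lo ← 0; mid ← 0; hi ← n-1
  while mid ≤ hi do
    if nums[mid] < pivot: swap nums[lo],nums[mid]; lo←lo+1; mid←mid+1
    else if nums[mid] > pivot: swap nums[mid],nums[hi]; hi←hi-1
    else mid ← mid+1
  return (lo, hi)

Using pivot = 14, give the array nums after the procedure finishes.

lo=0 mid=0 hi=12
-3<14: swap(0,0), lo=1 mid=1 ⇒ [-3,8,-5,6,1,12,14,5,3,10,-7,4,7]
8<14: swap(1,1), lo=2 mid=2 ⇒ [-3,8,-5,6,1,12,14,5,3,10,-7,4,7]
-5<14: swap(2,2), lo=3 mid=3 ⇒ [-3,8,-5,6,1,12,14,5,3,10,-7,4,7]
6<14: swap(3,3), lo=4 mid=4 ⇒ [-3,8,-5,6,1,12,14,5,3,10,-7,4,7]
1<14: swap(4,4), lo=5 mid=5 ⇒ [-3,8,-5,6,1,12,14,5,3,10,-7,4,7]
12<14: swap(5,5), lo=6 mid=6 ⇒ [-3,8,-5,6,1,12,14,5,3,10,-7,4,7]
14=14: mid=7
5<14: swap(6,7), lo=7 mid=8 ⇒ [-3,8,-5,6,1,12,5,14,3,10,-7,4,7]
3<14: swap(7,8), lo=8 mid=9 ⇒ [-3,8,-5,6,1,12,5,3,14,10,-7,4,7]
10<14: swap(8,9), lo=9 mid=10 ⇒ [-3,8,-5,6,1,12,5,3,10,14,-7,4,7]
-7<14: swap(9,10), lo=10 mid=11 ⇒ [-3,8,-5,6,1,12,5,3,10,-7,14,4,7]
4<14: swap(10,11), lo=11 mid=12 ⇒ [-3,8,-5,6,1,12,5,3,10,-7,4,14,7]
7<14: swap(11,12), lo=12 mid=13 ⇒ [-3,8,-5,6,1,12,5,3,10,-7,4,7,14]
done. lo=12 hi=12; nums=[-3,8,-5,6,1,12,5,3,10,-7,4,7,14]

[-3,8,-5,6,1,12,5,3,10,-7,4,7,14]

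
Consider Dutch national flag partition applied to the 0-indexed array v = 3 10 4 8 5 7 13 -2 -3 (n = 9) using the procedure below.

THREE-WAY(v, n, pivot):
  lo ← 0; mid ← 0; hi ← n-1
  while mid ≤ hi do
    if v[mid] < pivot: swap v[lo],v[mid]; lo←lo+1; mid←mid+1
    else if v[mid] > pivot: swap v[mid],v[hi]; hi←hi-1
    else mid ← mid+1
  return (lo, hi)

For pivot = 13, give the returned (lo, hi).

(8, 8)

lo=0 mid=0 hi=8
3<13: swap(0,0), lo=1 mid=1 ⇒ 3 10 4 8 5 7 13 -2 -3
10<13: swap(1,1), lo=2 mid=2 ⇒ 3 10 4 8 5 7 13 -2 -3
4<13: swap(2,2), lo=3 mid=3 ⇒ 3 10 4 8 5 7 13 -2 -3
8<13: swap(3,3), lo=4 mid=4 ⇒ 3 10 4 8 5 7 13 -2 -3
5<13: swap(4,4), lo=5 mid=5 ⇒ 3 10 4 8 5 7 13 -2 -3
7<13: swap(5,5), lo=6 mid=6 ⇒ 3 10 4 8 5 7 13 -2 -3
13=13: mid=7
-2<13: swap(6,7), lo=7 mid=8 ⇒ 3 10 4 8 5 7 -2 13 -3
-3<13: swap(7,8), lo=8 mid=9 ⇒ 3 10 4 8 5 7 -2 -3 13
done. lo=8 hi=8; v=3 10 4 8 5 7 -2 -3 13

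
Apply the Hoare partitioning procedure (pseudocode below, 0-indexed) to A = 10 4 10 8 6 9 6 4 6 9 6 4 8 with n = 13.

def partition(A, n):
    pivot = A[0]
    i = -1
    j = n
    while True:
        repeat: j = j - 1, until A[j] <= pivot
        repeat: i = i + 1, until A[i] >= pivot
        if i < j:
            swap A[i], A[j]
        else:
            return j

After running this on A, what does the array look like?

8 4 4 8 6 9 6 4 6 9 6 10 10

pivot=10
j stops at 12 (8), i stops at 0 (10); swap ⇒ 8 4 10 8 6 9 6 4 6 9 6 4 10
j stops at 11 (4), i stops at 2 (10); swap ⇒ 8 4 4 8 6 9 6 4 6 9 6 10 10
j stops at 10, i stops at 11; i≥j ⇒ return 10. A=8 4 4 8 6 9 6 4 6 9 6 10 10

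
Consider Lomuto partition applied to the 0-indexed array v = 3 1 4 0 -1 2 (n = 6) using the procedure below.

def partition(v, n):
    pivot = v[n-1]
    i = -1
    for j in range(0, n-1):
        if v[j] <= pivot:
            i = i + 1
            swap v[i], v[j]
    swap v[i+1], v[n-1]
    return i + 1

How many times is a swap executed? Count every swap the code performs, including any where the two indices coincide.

4

pivot = v[5] = 2; i = -1
j=0: v[0]=3 > 2 → no swap
j=1: v[1]=1 ≤ 2 → i=0, swap v[0],v[1] → 1 3 4 0 -1 2
j=2: v[2]=4 > 2 → no swap
j=3: v[3]=0 ≤ 2 → i=1, swap v[1],v[3] → 1 0 4 3 -1 2
j=4: v[4]=-1 ≤ 2 → i=2, swap v[2],v[4] → 1 0 -1 3 4 2
final swap v[3],v[5] → 1 0 -1 2 4 3; return 3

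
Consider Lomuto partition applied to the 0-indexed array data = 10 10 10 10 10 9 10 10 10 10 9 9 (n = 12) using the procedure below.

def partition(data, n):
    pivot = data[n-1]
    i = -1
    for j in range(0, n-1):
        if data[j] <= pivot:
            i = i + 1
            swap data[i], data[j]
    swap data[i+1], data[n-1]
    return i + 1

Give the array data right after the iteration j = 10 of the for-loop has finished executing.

pivot=9, i=-1
j=0: 10>9, skip
j=1: 10>9, skip
j=2: 10>9, skip
j=3: 10>9, skip
j=4: 10>9, skip
j=5: 9≤9, i=0, swap(0,5) ⇒ 9 10 10 10 10 10 10 10 10 10 9 9
j=6: 10>9, skip
j=7: 10>9, skip
j=8: 10>9, skip
j=9: 10>9, skip
j=10: 9≤9, i=1, swap(1,10) ⇒ 9 9 10 10 10 10 10 10 10 10 10 9
(after j=10) data = 9 9 10 10 10 10 10 10 10 10 10 9

9 9 10 10 10 10 10 10 10 10 10 9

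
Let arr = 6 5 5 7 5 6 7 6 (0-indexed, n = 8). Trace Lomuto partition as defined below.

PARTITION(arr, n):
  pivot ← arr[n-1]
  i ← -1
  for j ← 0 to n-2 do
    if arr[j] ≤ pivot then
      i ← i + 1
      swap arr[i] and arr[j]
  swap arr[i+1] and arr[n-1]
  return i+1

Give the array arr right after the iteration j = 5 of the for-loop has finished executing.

pivot = arr[7] = 6; i = -1
j=0: arr[0]=6 ≤ 6 → i=0, swap arr[0],arr[0] (no change) → 6 5 5 7 5 6 7 6
j=1: arr[1]=5 ≤ 6 → i=1, swap arr[1],arr[1] (no change) → 6 5 5 7 5 6 7 6
j=2: arr[2]=5 ≤ 6 → i=2, swap arr[2],arr[2] (no change) → 6 5 5 7 5 6 7 6
j=3: arr[3]=7 > 6 → no swap
j=4: arr[4]=5 ≤ 6 → i=3, swap arr[3],arr[4] → 6 5 5 5 7 6 7 6
j=5: arr[5]=6 ≤ 6 → i=4, swap arr[4],arr[5] → 6 5 5 5 6 7 7 6
(after j=5) arr = 6 5 5 5 6 7 7 6

6 5 5 5 6 7 7 6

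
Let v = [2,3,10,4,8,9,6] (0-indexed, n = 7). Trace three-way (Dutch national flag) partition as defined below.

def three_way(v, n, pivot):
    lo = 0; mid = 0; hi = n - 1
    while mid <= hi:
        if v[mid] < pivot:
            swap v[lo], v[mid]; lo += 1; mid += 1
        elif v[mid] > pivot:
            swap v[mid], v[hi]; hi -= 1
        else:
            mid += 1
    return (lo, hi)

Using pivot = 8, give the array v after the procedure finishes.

lo=0 mid=0 hi=6
2<8: swap(0,0), lo=1 mid=1 ⇒ [2,3,10,4,8,9,6]
3<8: swap(1,1), lo=2 mid=2 ⇒ [2,3,10,4,8,9,6]
10>8: swap(2,6), hi=5 ⇒ [2,3,6,4,8,9,10]
6<8: swap(2,2), lo=3 mid=3 ⇒ [2,3,6,4,8,9,10]
4<8: swap(3,3), lo=4 mid=4 ⇒ [2,3,6,4,8,9,10]
8=8: mid=5
9>8: swap(5,5), hi=4 ⇒ [2,3,6,4,8,9,10]
done. lo=4 hi=4; v=[2,3,6,4,8,9,10]

[2,3,6,4,8,9,10]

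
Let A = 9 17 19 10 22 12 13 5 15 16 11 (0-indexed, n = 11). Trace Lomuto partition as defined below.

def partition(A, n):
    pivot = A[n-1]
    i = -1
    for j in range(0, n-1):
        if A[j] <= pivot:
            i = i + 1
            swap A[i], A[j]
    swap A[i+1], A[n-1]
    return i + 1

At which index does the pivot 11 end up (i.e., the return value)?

pivot = A[10] = 11; i = -1
j=0: A[0]=9 ≤ 11 → i=0, swap A[0],A[0] (no change) → 9 17 19 10 22 12 13 5 15 16 11
j=1: A[1]=17 > 11 → no swap
j=2: A[2]=19 > 11 → no swap
j=3: A[3]=10 ≤ 11 → i=1, swap A[1],A[3] → 9 10 19 17 22 12 13 5 15 16 11
j=4: A[4]=22 > 11 → no swap
j=5: A[5]=12 > 11 → no swap
j=6: A[6]=13 > 11 → no swap
j=7: A[7]=5 ≤ 11 → i=2, swap A[2],A[7] → 9 10 5 17 22 12 13 19 15 16 11
j=8: A[8]=15 > 11 → no swap
j=9: A[9]=16 > 11 → no swap
final swap A[3],A[10] → 9 10 5 11 22 12 13 19 15 16 17; return 3

3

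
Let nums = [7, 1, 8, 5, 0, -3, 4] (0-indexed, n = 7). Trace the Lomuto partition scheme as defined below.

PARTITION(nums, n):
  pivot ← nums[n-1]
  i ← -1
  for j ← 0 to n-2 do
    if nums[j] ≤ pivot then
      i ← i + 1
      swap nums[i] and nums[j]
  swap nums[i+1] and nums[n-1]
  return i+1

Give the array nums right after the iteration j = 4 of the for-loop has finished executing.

[1, 0, 8, 5, 7, -3, 4]

pivot=4, i=-1
j=0: 7>4, skip
j=1: 1≤4, i=0, swap(0,1) ⇒ [1, 7, 8, 5, 0, -3, 4]
j=2: 8>4, skip
j=3: 5>4, skip
j=4: 0≤4, i=1, swap(1,4) ⇒ [1, 0, 8, 5, 7, -3, 4]
(after j=4) nums = [1, 0, 8, 5, 7, -3, 4]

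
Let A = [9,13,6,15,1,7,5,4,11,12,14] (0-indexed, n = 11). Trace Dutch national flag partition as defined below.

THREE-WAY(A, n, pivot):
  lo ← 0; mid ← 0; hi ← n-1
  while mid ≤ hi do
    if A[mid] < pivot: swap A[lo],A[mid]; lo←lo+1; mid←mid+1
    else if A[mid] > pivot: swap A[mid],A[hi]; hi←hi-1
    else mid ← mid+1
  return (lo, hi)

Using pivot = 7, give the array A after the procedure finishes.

pivot = 7; lo=0, mid=0, hi=10
A[mid]=9>7: swap A[0],A[10]; hi=9 → [14,13,6,15,1,7,5,4,11,12,9]
A[mid]=14>7: swap A[0],A[9]; hi=8 → [12,13,6,15,1,7,5,4,11,14,9]
A[mid]=12>7: swap A[0],A[8]; hi=7 → [11,13,6,15,1,7,5,4,12,14,9]
A[mid]=11>7: swap A[0],A[7]; hi=6 → [4,13,6,15,1,7,5,11,12,14,9]
A[mid]=4<7: swap A[0],A[0]; lo=1,mid=1 → [4,13,6,15,1,7,5,11,12,14,9]
A[mid]=13>7: swap A[1],A[6]; hi=5 → [4,5,6,15,1,7,13,11,12,14,9]
A[mid]=5<7: swap A[1],A[1]; lo=2,mid=2 → [4,5,6,15,1,7,13,11,12,14,9]
A[mid]=6<7: swap A[2],A[2]; lo=3,mid=3 → [4,5,6,15,1,7,13,11,12,14,9]
A[mid]=15>7: swap A[3],A[5]; hi=4 → [4,5,6,7,1,15,13,11,12,14,9]
A[mid]=7=7: mid=4
A[mid]=1<7: swap A[3],A[4]; lo=4,mid=5 → [4,5,6,1,7,15,13,11,12,14,9]
end: lo=4, hi=4; A = [4,5,6,1,7,15,13,11,12,14,9]

[4,5,6,1,7,15,13,11,12,14,9]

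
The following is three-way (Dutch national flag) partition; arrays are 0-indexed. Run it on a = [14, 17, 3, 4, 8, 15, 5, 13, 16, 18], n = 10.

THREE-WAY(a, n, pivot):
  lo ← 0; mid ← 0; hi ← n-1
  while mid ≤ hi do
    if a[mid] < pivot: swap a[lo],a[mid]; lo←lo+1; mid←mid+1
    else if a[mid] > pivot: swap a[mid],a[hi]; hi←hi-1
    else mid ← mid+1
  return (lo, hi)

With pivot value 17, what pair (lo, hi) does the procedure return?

(8, 8)

lo=0 mid=0 hi=9
14<17: swap(0,0), lo=1 mid=1 ⇒ [14, 17, 3, 4, 8, 15, 5, 13, 16, 18]
17=17: mid=2
3<17: swap(1,2), lo=2 mid=3 ⇒ [14, 3, 17, 4, 8, 15, 5, 13, 16, 18]
4<17: swap(2,3), lo=3 mid=4 ⇒ [14, 3, 4, 17, 8, 15, 5, 13, 16, 18]
8<17: swap(3,4), lo=4 mid=5 ⇒ [14, 3, 4, 8, 17, 15, 5, 13, 16, 18]
15<17: swap(4,5), lo=5 mid=6 ⇒ [14, 3, 4, 8, 15, 17, 5, 13, 16, 18]
5<17: swap(5,6), lo=6 mid=7 ⇒ [14, 3, 4, 8, 15, 5, 17, 13, 16, 18]
13<17: swap(6,7), lo=7 mid=8 ⇒ [14, 3, 4, 8, 15, 5, 13, 17, 16, 18]
16<17: swap(7,8), lo=8 mid=9 ⇒ [14, 3, 4, 8, 15, 5, 13, 16, 17, 18]
18>17: swap(9,9), hi=8 ⇒ [14, 3, 4, 8, 15, 5, 13, 16, 17, 18]
done. lo=8 hi=8; a=[14, 3, 4, 8, 15, 5, 13, 16, 17, 18]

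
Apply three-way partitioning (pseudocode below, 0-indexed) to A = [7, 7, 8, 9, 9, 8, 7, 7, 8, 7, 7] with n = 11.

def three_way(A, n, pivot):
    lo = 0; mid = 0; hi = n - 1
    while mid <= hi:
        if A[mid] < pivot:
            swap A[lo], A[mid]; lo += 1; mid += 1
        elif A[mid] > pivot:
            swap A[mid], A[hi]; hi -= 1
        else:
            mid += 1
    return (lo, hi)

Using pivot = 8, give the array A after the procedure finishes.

pivot = 8; lo=0, mid=0, hi=10
A[mid]=7<8: swap A[0],A[0]; lo=1,mid=1 → [7, 7, 8, 9, 9, 8, 7, 7, 8, 7, 7]
A[mid]=7<8: swap A[1],A[1]; lo=2,mid=2 → [7, 7, 8, 9, 9, 8, 7, 7, 8, 7, 7]
A[mid]=8=8: mid=3
A[mid]=9>8: swap A[3],A[10]; hi=9 → [7, 7, 8, 7, 9, 8, 7, 7, 8, 7, 9]
A[mid]=7<8: swap A[2],A[3]; lo=3,mid=4 → [7, 7, 7, 8, 9, 8, 7, 7, 8, 7, 9]
A[mid]=9>8: swap A[4],A[9]; hi=8 → [7, 7, 7, 8, 7, 8, 7, 7, 8, 9, 9]
A[mid]=7<8: swap A[3],A[4]; lo=4,mid=5 → [7, 7, 7, 7, 8, 8, 7, 7, 8, 9, 9]
A[mid]=8=8: mid=6
A[mid]=7<8: swap A[4],A[6]; lo=5,mid=7 → [7, 7, 7, 7, 7, 8, 8, 7, 8, 9, 9]
A[mid]=7<8: swap A[5],A[7]; lo=6,mid=8 → [7, 7, 7, 7, 7, 7, 8, 8, 8, 9, 9]
A[mid]=8=8: mid=9
end: lo=6, hi=8; A = [7, 7, 7, 7, 7, 7, 8, 8, 8, 9, 9]

[7, 7, 7, 7, 7, 7, 8, 8, 8, 9, 9]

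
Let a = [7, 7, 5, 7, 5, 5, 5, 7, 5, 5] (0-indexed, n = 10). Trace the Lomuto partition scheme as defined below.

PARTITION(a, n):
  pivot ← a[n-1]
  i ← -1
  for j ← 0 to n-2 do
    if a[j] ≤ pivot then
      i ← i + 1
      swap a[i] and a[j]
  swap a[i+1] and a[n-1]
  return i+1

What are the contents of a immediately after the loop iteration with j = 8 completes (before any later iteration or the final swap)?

[5, 5, 5, 5, 5, 7, 7, 7, 7, 5]

pivot = a[9] = 5; i = -1
j=0: a[0]=7 > 5 → no swap
j=1: a[1]=7 > 5 → no swap
j=2: a[2]=5 ≤ 5 → i=0, swap a[0],a[2] → [5, 7, 7, 7, 5, 5, 5, 7, 5, 5]
j=3: a[3]=7 > 5 → no swap
j=4: a[4]=5 ≤ 5 → i=1, swap a[1],a[4] → [5, 5, 7, 7, 7, 5, 5, 7, 5, 5]
j=5: a[5]=5 ≤ 5 → i=2, swap a[2],a[5] → [5, 5, 5, 7, 7, 7, 5, 7, 5, 5]
j=6: a[6]=5 ≤ 5 → i=3, swap a[3],a[6] → [5, 5, 5, 5, 7, 7, 7, 7, 5, 5]
j=7: a[7]=7 > 5 → no swap
j=8: a[8]=5 ≤ 5 → i=4, swap a[4],a[8] → [5, 5, 5, 5, 5, 7, 7, 7, 7, 5]
(after j=8) a = [5, 5, 5, 5, 5, 7, 7, 7, 7, 5]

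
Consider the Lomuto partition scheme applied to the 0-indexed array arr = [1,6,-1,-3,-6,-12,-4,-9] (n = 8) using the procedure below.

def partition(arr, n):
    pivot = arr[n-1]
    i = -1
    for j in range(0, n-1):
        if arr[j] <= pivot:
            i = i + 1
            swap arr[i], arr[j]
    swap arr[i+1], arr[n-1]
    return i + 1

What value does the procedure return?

1

pivot = arr[7] = -9; i = -1
j=0: arr[0]=1 > -9 → no swap
j=1: arr[1]=6 > -9 → no swap
j=2: arr[2]=-1 > -9 → no swap
j=3: arr[3]=-3 > -9 → no swap
j=4: arr[4]=-6 > -9 → no swap
j=5: arr[5]=-12 ≤ -9 → i=0, swap arr[0],arr[5] → [-12,6,-1,-3,-6,1,-4,-9]
j=6: arr[6]=-4 > -9 → no swap
final swap arr[1],arr[7] → [-12,-9,-1,-3,-6,1,-4,6]; return 1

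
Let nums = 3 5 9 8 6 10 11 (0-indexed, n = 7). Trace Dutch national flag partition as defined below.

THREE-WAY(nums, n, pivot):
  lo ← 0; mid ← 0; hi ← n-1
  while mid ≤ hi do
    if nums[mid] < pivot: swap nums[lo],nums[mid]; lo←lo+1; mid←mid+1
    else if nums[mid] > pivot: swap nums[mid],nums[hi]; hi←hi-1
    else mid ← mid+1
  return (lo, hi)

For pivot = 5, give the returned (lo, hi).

pivot = 5; lo=0, mid=0, hi=6
nums[mid]=3<5: swap nums[0],nums[0]; lo=1,mid=1 → 3 5 9 8 6 10 11
nums[mid]=5=5: mid=2
nums[mid]=9>5: swap nums[2],nums[6]; hi=5 → 3 5 11 8 6 10 9
nums[mid]=11>5: swap nums[2],nums[5]; hi=4 → 3 5 10 8 6 11 9
nums[mid]=10>5: swap nums[2],nums[4]; hi=3 → 3 5 6 8 10 11 9
nums[mid]=6>5: swap nums[2],nums[3]; hi=2 → 3 5 8 6 10 11 9
nums[mid]=8>5: swap nums[2],nums[2]; hi=1 → 3 5 8 6 10 11 9
end: lo=1, hi=1; nums = 3 5 8 6 10 11 9

(1, 1)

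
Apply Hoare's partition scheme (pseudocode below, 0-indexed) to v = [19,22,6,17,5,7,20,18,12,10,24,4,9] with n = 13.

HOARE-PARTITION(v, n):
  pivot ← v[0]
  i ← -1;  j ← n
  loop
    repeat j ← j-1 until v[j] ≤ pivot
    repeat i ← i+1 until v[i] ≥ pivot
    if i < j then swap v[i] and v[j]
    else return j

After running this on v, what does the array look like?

[9,4,6,17,5,7,10,18,12,20,24,22,19]

pivot = v[0] = 19; i = -1, j = 13
j→12 (v[12]=9≤19), i→0 (v[0]=19≥19); i<j, swap → [9,22,6,17,5,7,20,18,12,10,24,4,19]
j→11 (v[11]=4≤19), i→1 (v[1]=22≥19); i<j, swap → [9,4,6,17,5,7,20,18,12,10,24,22,19]
j→9 (v[9]=10≤19), i→6 (v[6]=20≥19); i<j, swap → [9,4,6,17,5,7,10,18,12,20,24,22,19]
j→8, i→9; i≥j, return j=8. v = [9,4,6,17,5,7,10,18,12,20,24,22,19]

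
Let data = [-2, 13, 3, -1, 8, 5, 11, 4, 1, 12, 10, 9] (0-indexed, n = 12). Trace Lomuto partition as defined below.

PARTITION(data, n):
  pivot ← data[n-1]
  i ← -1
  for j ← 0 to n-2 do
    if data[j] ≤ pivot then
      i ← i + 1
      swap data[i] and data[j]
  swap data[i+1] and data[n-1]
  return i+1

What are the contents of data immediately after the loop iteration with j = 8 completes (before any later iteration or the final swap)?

[-2, 3, -1, 8, 5, 4, 1, 13, 11, 12, 10, 9]

pivot = data[11] = 9; i = -1
j=0: data[0]=-2 ≤ 9 → i=0, swap data[0],data[0] (no change) → [-2, 13, 3, -1, 8, 5, 11, 4, 1, 12, 10, 9]
j=1: data[1]=13 > 9 → no swap
j=2: data[2]=3 ≤ 9 → i=1, swap data[1],data[2] → [-2, 3, 13, -1, 8, 5, 11, 4, 1, 12, 10, 9]
j=3: data[3]=-1 ≤ 9 → i=2, swap data[2],data[3] → [-2, 3, -1, 13, 8, 5, 11, 4, 1, 12, 10, 9]
j=4: data[4]=8 ≤ 9 → i=3, swap data[3],data[4] → [-2, 3, -1, 8, 13, 5, 11, 4, 1, 12, 10, 9]
j=5: data[5]=5 ≤ 9 → i=4, swap data[4],data[5] → [-2, 3, -1, 8, 5, 13, 11, 4, 1, 12, 10, 9]
j=6: data[6]=11 > 9 → no swap
j=7: data[7]=4 ≤ 9 → i=5, swap data[5],data[7] → [-2, 3, -1, 8, 5, 4, 11, 13, 1, 12, 10, 9]
j=8: data[8]=1 ≤ 9 → i=6, swap data[6],data[8] → [-2, 3, -1, 8, 5, 4, 1, 13, 11, 12, 10, 9]
(after j=8) data = [-2, 3, -1, 8, 5, 4, 1, 13, 11, 12, 10, 9]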